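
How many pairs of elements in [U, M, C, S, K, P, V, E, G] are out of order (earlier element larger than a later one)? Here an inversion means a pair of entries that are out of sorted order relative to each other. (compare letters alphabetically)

21

Count, for each position, how many later elements it exceeds:
U: 7
M: 4
C: 0
S: 4
K: 2
P: 2
V: 2
E: 0
G: 0
Sum: 7 + 4 + 0 + 4 + 2 + 2 + 2 + 0 + 0 = 21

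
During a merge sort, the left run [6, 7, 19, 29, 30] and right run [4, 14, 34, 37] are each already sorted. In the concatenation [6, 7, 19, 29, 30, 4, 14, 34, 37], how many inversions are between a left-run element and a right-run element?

8 split inversions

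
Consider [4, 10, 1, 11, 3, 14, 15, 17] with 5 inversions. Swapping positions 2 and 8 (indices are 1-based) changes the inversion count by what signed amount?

+7

Positions 2 and 8 hold 10 and 17; after swapping, the array is [4, 17, 1, 11, 3, 14, 15, 10].
For each element, count later entries that are smaller:
4 → 1, 3 → 2
17 → 1, 11, 3, 14, 15, 10 → 6
1 → none → 0
11 → 3, 10 → 2
3 → none → 0
14 → 10 → 1
15 → 10 → 1
10 → none → 0
Sum: 2 + 6 + 0 + 2 + 0 + 1 + 1 + 0 = 12
Change: 12 − 5 = +7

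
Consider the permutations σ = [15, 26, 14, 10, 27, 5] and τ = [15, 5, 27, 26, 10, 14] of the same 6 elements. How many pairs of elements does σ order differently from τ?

Discordant pairs: 8

Assign each item its position (1..6) in the first ordering, then rewrite the second ordering as that position sequence:
positions: 15→1, 26→2, 14→3, 10→4, 27→5, 5→6
second ordering as positions: [1, 6, 5, 2, 4, 3]
Discordant pairs = inversions in this position sequence.
1: 0
6: 5, 2, 4, 3 → 4
5: 2, 4, 3 → 3
2: 0
4: 3 → 1
3: 0
Total: 0 + 4 + 3 + 0 + 1 + 0 = 8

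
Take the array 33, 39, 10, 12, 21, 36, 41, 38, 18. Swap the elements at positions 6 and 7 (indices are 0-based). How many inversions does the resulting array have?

Positions 6 and 7 hold 41 and 38; after swapping, the array is [33, 39, 10, 12, 21, 36, 38, 41, 18].
For each element, count later entries that are smaller:
33 → 10, 12, 21, 18 → 4
39 → 10, 12, 21, 36, 38, 18 → 6
10 → none → 0
12 → none → 0
21 → 18 → 1
36 → 18 → 1
38 → 18 → 1
41 → 18 → 1
18 → none → 0
Sum: 4 + 6 + 0 + 0 + 1 + 1 + 1 + 1 + 0 = 14

14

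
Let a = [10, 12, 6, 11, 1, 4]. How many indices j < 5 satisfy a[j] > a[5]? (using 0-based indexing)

The element at index 5 is 4.
Elements before it: 10, 12, 6, 11, 1
Those larger than 4: 10, 12, 6, 11

4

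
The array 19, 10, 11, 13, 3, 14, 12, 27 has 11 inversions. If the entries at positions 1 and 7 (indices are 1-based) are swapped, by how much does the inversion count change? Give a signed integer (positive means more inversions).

-5

Positions 1 and 7 hold 19 and 12; after swapping, the array is [12, 10, 11, 13, 3, 14, 19, 27].
Sweep left to right; for each value list the smaller values that follow it:
12 → 10, 11, 3 → 3
10 → 3 → 1
11 → 3 → 1
13 → 3 → 1
3 → none → 0
14 → none → 0
19 → none → 0
27 → none → 0
Sum: 3 + 1 + 1 + 1 + 0 + 0 + 0 + 0 = 6
Change: 6 − 11 = -5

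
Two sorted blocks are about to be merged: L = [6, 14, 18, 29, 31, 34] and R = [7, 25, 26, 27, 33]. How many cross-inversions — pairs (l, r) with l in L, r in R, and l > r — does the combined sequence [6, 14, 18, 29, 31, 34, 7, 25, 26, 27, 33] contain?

15 split inversions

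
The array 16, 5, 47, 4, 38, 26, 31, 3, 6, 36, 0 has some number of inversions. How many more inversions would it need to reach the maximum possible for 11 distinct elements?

Maximum inversions for 11 distinct elements is C(11, 2) = 11·10/2 = 55.
Current inversions — for each element, count later smaller elements:
16: 5
5: 3
47: 8
4: 2
38: 6
26: 3
31: 3
3: 1
6: 1
36: 1
0: 0
Current total: 5 + 3 + 8 + 2 + 6 + 3 + 3 + 1 + 1 + 1 + 0 = 33
Shortfall: 55 − 33 = 22

22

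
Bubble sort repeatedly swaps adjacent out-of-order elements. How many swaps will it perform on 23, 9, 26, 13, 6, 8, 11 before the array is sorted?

14 swaps

The minimum number of adjacent swaps to sort an array equals its inversion count, since every such swap removes exactly one inversion.
Count inversions — for each element, later elements that are smaller:
23: 9, 13, 6, 8, 11 → 5
9: 6, 8 → 2
26: 13, 6, 8, 11 → 4
13: 6, 8, 11 → 3
6: none → 0
8: none → 0
11: none → 0
Total inversions: 5 + 2 + 4 + 3 + 0 + 0 + 0 = 14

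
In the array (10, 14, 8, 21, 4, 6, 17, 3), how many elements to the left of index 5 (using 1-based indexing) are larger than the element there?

4

The element at index 5 is 4.
Elements before it: 10, 14, 8, 21
Those larger than 4: 10, 14, 8, 21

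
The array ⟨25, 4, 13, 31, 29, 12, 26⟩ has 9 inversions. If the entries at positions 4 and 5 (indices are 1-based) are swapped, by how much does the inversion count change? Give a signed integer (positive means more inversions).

Positions 4 and 5 hold 31 and 29; after swapping, the array is [25, 4, 13, 29, 31, 12, 26].
Element-by-element contributions:
25 → 4, 13, 12 → 3
4 → none → 0
13 → 12 → 1
29 → 12, 26 → 2
31 → 12, 26 → 2
12 → none → 0
26 → none → 0
Sum: 3 + 0 + 1 + 2 + 2 + 0 + 0 = 8
Change: 8 − 9 = -1

-1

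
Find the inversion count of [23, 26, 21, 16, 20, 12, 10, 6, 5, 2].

43 out-of-order pairs

For each element, count later entries that are smaller:
23: 8
26: 8
21: 7
16: 5
20: 5
12: 4
10: 3
6: 2
5: 1
2: 0
Sum: 8 + 8 + 7 + 5 + 5 + 4 + 3 + 2 + 1 + 0 = 43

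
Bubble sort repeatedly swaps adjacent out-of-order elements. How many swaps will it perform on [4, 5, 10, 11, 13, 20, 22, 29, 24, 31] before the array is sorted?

Each adjacent swap fixes exactly one inversion, so the minimum swap count equals the number of inversions.
Count inversions — for each element, later elements that are smaller:
4: none → 0
5: none → 0
10: none → 0
11: none → 0
13: none → 0
20: none → 0
22: none → 0
29: 24 → 1
24: none → 0
31: none → 0
Total inversions: 0 + 0 + 0 + 0 + 0 + 0 + 0 + 1 + 0 + 0 = 1

1 swap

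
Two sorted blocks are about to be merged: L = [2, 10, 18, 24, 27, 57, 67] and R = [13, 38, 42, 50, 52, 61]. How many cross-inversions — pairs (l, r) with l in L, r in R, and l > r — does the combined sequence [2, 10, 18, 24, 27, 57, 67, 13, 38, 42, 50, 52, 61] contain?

There are 14 split inversions.

Take each right-half value and tally the left-half values above it:
r = 13: 18, 24, 27, 57, 67 → 5
r = 38: 57, 67 → 2
r = 42: 57, 67 → 2
r = 50: 57, 67 → 2
r = 52: 57, 67 → 2
r = 61: 67 → 1
Cross-inversions: 5 + 2 + 2 + 2 + 2 + 1 = 14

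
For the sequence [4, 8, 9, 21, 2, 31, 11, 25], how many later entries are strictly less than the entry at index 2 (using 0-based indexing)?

1

The element at index 2 is 9.
Elements after it: 21, 2, 31, 11, 25
Those smaller than 9: 2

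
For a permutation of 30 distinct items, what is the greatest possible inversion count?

A reversed (strictly descending) arrangement makes every pair an inversion, giving C(30, 2) inversions.
C(30, 2) = 30·29/2 = 435

435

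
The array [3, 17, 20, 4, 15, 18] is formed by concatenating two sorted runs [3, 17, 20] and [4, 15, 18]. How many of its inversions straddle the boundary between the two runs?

5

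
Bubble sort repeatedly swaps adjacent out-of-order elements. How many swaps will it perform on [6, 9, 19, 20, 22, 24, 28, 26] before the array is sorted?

1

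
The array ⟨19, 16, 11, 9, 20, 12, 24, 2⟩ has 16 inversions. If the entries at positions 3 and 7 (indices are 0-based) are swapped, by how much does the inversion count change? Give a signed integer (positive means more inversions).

-1

Positions 3 and 7 hold 9 and 2; after swapping, the array is [19, 16, 11, 2, 20, 12, 24, 9].
Element-by-element contributions:
19 → 16, 11, 2, 12, 9 → 5
16 → 11, 2, 12, 9 → 4
11 → 2, 9 → 2
2 → none → 0
20 → 12, 9 → 2
12 → 9 → 1
24 → 9 → 1
9 → none → 0
Sum: 5 + 4 + 2 + 0 + 2 + 1 + 1 + 0 = 15
Change: 15 − 16 = -1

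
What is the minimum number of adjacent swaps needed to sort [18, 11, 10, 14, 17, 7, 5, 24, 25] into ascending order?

Minimum adjacent swaps = number of inversions (each swap of adjacent out-of-order elements removes one inversion and no swap can remove more).
Count inversions — for each element, later elements that are smaller:
18: 11, 10, 14, 17, 7, 5 → 6
11: 10, 7, 5 → 3
10: 7, 5 → 2
14: 7, 5 → 2
17: 7, 5 → 2
7: 5 → 1
5: none → 0
24: none → 0
25: none → 0
Total inversions: 6 + 3 + 2 + 2 + 2 + 1 + 0 + 0 + 0 = 16

16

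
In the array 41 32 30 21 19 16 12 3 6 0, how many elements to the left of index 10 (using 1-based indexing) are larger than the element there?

9

The element at index 10 is 0.
Elements before it: 41, 32, 30, 21, 19, 16, 12, 3, 6
Those larger than 0: 41, 32, 30, 21, 19, 16, 12, 3, 6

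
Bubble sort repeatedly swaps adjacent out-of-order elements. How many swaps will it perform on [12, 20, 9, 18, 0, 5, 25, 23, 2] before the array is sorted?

The minimum number of adjacent swaps to sort an array equals its inversion count, since every such swap removes exactly one inversion.
Count inversions — for each element, later elements that are smaller:
12: 9, 0, 5, 2 → 4
20: 9, 18, 0, 5, 2 → 5
9: 0, 5, 2 → 3
18: 0, 5, 2 → 3
0: none → 0
5: 2 → 1
25: 23, 2 → 2
23: 2 → 1
2: none → 0
Total inversions: 4 + 5 + 3 + 3 + 0 + 1 + 2 + 1 + 0 = 19

Adjacent swaps: 19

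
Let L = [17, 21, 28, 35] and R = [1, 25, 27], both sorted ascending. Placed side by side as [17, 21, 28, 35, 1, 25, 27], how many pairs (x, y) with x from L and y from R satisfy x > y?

8

For each element r of the right run, count left-run elements greater than r:
r = 1: 17, 21, 28, 35 → 4
r = 25: 28, 35 → 2
r = 27: 28, 35 → 2
Cross-inversions: 4 + 2 + 2 = 8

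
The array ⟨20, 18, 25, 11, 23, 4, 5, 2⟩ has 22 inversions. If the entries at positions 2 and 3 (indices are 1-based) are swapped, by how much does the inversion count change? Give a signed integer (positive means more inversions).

Positions 2 and 3 hold 18 and 25; after swapping, the array is [20, 25, 18, 11, 23, 4, 5, 2].
For each element, count later entries that are smaller:
20 → 18, 11, 4, 5, 2 → 5
25 → 18, 11, 23, 4, 5, 2 → 6
18 → 11, 4, 5, 2 → 4
11 → 4, 5, 2 → 3
23 → 4, 5, 2 → 3
4 → 2 → 1
5 → 2 → 1
2 → none → 0
Sum: 5 + 6 + 4 + 3 + 3 + 1 + 1 + 0 = 23
Change: 23 − 22 = +1

+1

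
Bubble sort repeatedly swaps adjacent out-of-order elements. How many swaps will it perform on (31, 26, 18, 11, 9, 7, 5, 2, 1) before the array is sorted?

The minimum number of adjacent swaps to sort an array equals its inversion count, since every such swap removes exactly one inversion.
Count inversions — for each element, later elements that are smaller:
31: 26, 18, 11, 9, 7, 5, 2, 1 → 8
26: 18, 11, 9, 7, 5, 2, 1 → 7
18: 11, 9, 7, 5, 2, 1 → 6
11: 9, 7, 5, 2, 1 → 5
9: 7, 5, 2, 1 → 4
7: 5, 2, 1 → 3
5: 2, 1 → 2
2: 1 → 1
1: none → 0
Total inversions: 8 + 7 + 6 + 5 + 4 + 3 + 2 + 1 + 0 = 36

36 swaps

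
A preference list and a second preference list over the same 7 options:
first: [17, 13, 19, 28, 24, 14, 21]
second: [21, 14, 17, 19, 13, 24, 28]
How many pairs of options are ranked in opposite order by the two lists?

13

Assign each item its position (1..7) in the first ordering, then rewrite the second ordering as that position sequence:
positions: 17→1, 13→2, 19→3, 28→4, 24→5, 14→6, 21→7
second ordering as positions: [7, 6, 1, 3, 2, 5, 4]
Discordant pairs = inversions in this position sequence.
7: 6, 1, 3, 2, 5, 4 → 6
6: 1, 3, 2, 5, 4 → 5
1: 0
3: 2 → 1
2: 0
5: 4 → 1
4: 0
Total: 6 + 5 + 0 + 1 + 0 + 1 + 0 = 13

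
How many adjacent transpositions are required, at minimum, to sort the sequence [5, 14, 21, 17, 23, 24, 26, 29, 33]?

Adjacent swaps: 1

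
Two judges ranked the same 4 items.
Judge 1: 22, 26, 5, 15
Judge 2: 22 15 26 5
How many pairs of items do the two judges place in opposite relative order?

There are 2 discordant pairs.

Assign each item its position (1..4) in the first ordering, then rewrite the second ordering as that position sequence:
positions: 22→1, 26→2, 5→3, 15→4
second ordering as positions: [1, 4, 2, 3]
Discordant pairs = inversions in this position sequence.
1: 0
4: 2, 3 → 2
2: 0
3: 0
Total: 0 + 2 + 0 + 0 = 2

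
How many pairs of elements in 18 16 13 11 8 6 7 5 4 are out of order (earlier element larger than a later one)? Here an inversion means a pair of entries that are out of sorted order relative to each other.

35 out-of-order pairs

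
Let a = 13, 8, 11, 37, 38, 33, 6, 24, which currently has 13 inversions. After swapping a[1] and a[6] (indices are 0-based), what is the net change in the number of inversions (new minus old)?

Positions 1 and 6 hold 8 and 6; after swapping, the array is [13, 6, 11, 37, 38, 33, 8, 24].
Count, for each position, how many later elements it exceeds:
13 → 6, 11, 8 → 3
6 → none → 0
11 → 8 → 1
37 → 33, 8, 24 → 3
38 → 33, 8, 24 → 3
33 → 8, 24 → 2
8 → none → 0
24 → none → 0
Sum: 3 + 0 + 1 + 3 + 3 + 2 + 0 + 0 = 12
Change: 12 − 13 = -1

-1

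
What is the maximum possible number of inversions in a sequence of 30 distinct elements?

A reversed (strictly descending) arrangement makes every pair an inversion, giving C(30, 2) inversions.
C(30, 2) = 30·29/2 = 435

435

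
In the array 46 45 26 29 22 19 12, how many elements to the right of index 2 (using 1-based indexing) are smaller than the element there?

5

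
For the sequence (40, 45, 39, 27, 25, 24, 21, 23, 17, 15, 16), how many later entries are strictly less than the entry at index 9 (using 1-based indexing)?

2

The element at index 9 is 17.
Elements after it: 15, 16
Those smaller than 17: 15, 16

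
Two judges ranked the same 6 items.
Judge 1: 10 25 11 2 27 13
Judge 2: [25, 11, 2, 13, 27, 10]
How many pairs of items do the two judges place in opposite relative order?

6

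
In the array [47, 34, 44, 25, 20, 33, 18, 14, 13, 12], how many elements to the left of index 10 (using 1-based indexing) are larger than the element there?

9 such elements

The element at index 10 is 12.
Elements before it: 47, 34, 44, 25, 20, 33, 18, 14, 13
Those larger than 12: 47, 34, 44, 25, 20, 33, 18, 14, 13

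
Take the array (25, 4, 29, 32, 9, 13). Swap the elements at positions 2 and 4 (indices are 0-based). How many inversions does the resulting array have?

6

Positions 2 and 4 hold 29 and 9; after swapping, the array is [25, 4, 9, 32, 29, 13].
Element-by-element contributions:
25 → 4, 9, 13 → 3
4 → none → 0
9 → none → 0
32 → 29, 13 → 2
29 → 13 → 1
13 → none → 0
Sum: 3 + 0 + 0 + 2 + 1 + 0 = 6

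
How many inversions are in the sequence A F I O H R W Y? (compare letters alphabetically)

2

Count, for each position, how many later elements it exceeds:
A → none → 0
F → none → 0
I → H → 1
O → H → 1
H → none → 0
R → none → 0
W → none → 0
Y → none → 0
Sum: 0 + 0 + 1 + 1 + 0 + 0 + 0 + 0 = 2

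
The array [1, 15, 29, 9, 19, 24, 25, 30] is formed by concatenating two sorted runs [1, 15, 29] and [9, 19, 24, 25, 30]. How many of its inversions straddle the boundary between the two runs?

For each element r of the right run, count left-run elements greater than r:
r = 9: 15, 29 → 2
r = 19: 29 → 1
r = 24: 29 → 1
r = 25: 29 → 1
r = 30: none → 0
Cross-inversions: 2 + 1 + 1 + 1 + 0 = 5

5 split inversions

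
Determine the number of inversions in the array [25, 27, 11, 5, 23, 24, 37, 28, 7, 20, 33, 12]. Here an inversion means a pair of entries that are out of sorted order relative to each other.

Element-by-element contributions:
25 → 11, 5, 23, 24, 7, 20, 12 → 7
27 → 11, 5, 23, 24, 7, 20, 12 → 7
11 → 5, 7 → 2
5 → none → 0
23 → 7, 20, 12 → 3
24 → 7, 20, 12 → 3
37 → 28, 7, 20, 33, 12 → 5
28 → 7, 20, 12 → 3
7 → none → 0
20 → 12 → 1
33 → 12 → 1
12 → none → 0
Sum: 7 + 7 + 2 + 0 + 3 + 3 + 5 + 3 + 0 + 1 + 1 + 0 = 32

32 out-of-order pairs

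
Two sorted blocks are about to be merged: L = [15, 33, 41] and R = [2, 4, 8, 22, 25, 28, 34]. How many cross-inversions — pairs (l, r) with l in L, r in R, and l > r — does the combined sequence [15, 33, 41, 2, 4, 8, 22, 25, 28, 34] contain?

Cross-inversions: 16

Take each right-half value and tally the left-half values above it:
r = 2: 15, 33, 41 → 3
r = 4: 15, 33, 41 → 3
r = 8: 15, 33, 41 → 3
r = 22: 33, 41 → 2
r = 25: 33, 41 → 2
r = 28: 33, 41 → 2
r = 34: 41 → 1
Cross-inversions: 3 + 3 + 3 + 2 + 2 + 2 + 1 = 16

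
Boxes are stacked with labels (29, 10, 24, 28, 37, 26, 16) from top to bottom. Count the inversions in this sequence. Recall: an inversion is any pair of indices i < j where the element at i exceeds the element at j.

Inversion pairs (indices are 0-based):
(0,1): 29 > 10
(0,2): 29 > 24
(0,3): 29 > 28
(0,5): 29 > 26
(0,6): 29 > 16
(2,6): 24 > 16
(3,5): 28 > 26
(3,6): 28 > 16
(4,5): 37 > 26
(4,6): 37 > 16
(5,6): 26 > 16
That's 11 pairs.

11 out-of-order pairs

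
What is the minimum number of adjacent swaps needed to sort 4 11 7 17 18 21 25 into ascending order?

1

The minimum number of adjacent swaps to sort an array equals its inversion count, since every such swap removes exactly one inversion.
Count inversions — for each element, later elements that are smaller:
4: none → 0
11: 7 → 1
7: none → 0
17: none → 0
18: none → 0
21: none → 0
25: none → 0
Total inversions: 0 + 1 + 0 + 0 + 0 + 0 + 0 = 1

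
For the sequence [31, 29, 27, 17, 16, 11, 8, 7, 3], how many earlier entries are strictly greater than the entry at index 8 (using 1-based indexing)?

7

The element at index 8 is 7.
Elements before it: 31, 29, 27, 17, 16, 11, 8
Those larger than 7: 31, 29, 27, 17, 16, 11, 8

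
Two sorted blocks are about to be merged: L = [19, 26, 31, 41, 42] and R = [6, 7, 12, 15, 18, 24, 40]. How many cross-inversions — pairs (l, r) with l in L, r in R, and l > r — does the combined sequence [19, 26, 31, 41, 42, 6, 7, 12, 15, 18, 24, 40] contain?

There are 31 split inversions.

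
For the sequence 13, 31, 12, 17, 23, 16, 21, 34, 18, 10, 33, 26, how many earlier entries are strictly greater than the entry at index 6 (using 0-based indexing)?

2

The element at index 6 is 21.
Elements before it: 13, 31, 12, 17, 23, 16
Those larger than 21: 31, 23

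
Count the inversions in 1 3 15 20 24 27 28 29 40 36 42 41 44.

Element-by-element contributions:
1: 0
3: 0
15: 0
20: 0
24: 0
27: 0
28: 0
29: 0
40: 1
36: 0
42: 1
41: 0
44: 0
Sum: 0 + 0 + 0 + 0 + 0 + 0 + 0 + 0 + 1 + 0 + 1 + 0 + 0 = 2

There are 2 out-of-order pairs.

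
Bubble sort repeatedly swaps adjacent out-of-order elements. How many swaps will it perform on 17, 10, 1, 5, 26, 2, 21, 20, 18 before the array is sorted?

Each adjacent swap fixes exactly one inversion, so the minimum swap count equals the number of inversions.
Count inversions — for each element, later elements that are smaller:
17: 10, 1, 5, 2 → 4
10: 1, 5, 2 → 3
1: none → 0
5: 2 → 1
26: 2, 21, 20, 18 → 4
2: none → 0
21: 20, 18 → 2
20: 18 → 1
18: none → 0
Total inversions: 4 + 3 + 0 + 1 + 4 + 0 + 2 + 1 + 0 = 15

Swaps: 15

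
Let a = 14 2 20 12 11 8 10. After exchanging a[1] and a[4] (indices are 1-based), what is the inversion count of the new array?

13 inversions

Positions 1 and 4 hold 14 and 12; after swapping, the array is [12, 2, 20, 14, 11, 8, 10].
Element-by-element contributions:
12: 4
2: 0
20: 4
14: 3
11: 2
8: 0
10: 0
Sum: 4 + 0 + 4 + 3 + 2 + 0 + 0 = 13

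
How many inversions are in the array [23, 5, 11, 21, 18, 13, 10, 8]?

Count, for each position, how many later elements it exceeds:
23: 7
5: 0
11: 2
21: 4
18: 3
13: 2
10: 1
8: 0
Sum: 7 + 0 + 2 + 4 + 3 + 2 + 1 + 0 = 19

There are 19 inversions.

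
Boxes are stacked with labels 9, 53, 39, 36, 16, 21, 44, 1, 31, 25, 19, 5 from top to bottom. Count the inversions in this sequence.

Count, for each position, how many later elements it exceeds:
9: 2
53: 10
39: 8
36: 7
16: 2
21: 3
44: 5
1: 0
31: 3
25: 2
19: 1
5: 0
Sum: 2 + 10 + 8 + 7 + 2 + 3 + 5 + 0 + 3 + 2 + 1 + 0 = 43

43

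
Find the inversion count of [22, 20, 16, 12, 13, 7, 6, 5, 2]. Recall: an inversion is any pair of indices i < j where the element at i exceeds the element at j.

35 out-of-order pairs

For each element, count later entries that are smaller:
22 → 20, 16, 12, 13, 7, 6, 5, 2 → 8
20 → 16, 12, 13, 7, 6, 5, 2 → 7
16 → 12, 13, 7, 6, 5, 2 → 6
12 → 7, 6, 5, 2 → 4
13 → 7, 6, 5, 2 → 4
7 → 6, 5, 2 → 3
6 → 5, 2 → 2
5 → 2 → 1
2 → none → 0
Sum: 8 + 7 + 6 + 4 + 4 + 3 + 2 + 1 + 0 = 35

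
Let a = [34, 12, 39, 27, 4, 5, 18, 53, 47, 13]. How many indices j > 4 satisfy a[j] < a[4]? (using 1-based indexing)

4 such elements

The element at index 4 is 27.
Elements after it: 4, 5, 18, 53, 47, 13
Those smaller than 27: 4, 5, 18, 13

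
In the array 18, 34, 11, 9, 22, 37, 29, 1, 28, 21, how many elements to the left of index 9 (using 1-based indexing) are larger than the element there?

3

The element at index 9 is 28.
Elements before it: 18, 34, 11, 9, 22, 37, 29, 1
Those larger than 28: 34, 37, 29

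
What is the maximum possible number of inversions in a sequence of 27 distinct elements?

There are 351 inversions.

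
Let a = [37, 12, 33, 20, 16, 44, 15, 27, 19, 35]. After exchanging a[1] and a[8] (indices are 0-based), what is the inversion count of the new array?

27

Positions 1 and 8 hold 12 and 19; after swapping, the array is [37, 19, 33, 20, 16, 44, 15, 27, 12, 35].
Count, for each position, how many later elements it exceeds:
37: 8
19: 3
33: 5
20: 3
16: 2
44: 4
15: 1
27: 1
12: 0
35: 0
Sum: 8 + 3 + 5 + 3 + 2 + 4 + 1 + 1 + 0 + 0 = 27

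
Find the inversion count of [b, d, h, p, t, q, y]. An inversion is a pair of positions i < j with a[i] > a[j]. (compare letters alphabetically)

Out-of-order pairs: 1

Inversion pairs (indices are 0-based):
(4,5): t > q
That's 1 pair.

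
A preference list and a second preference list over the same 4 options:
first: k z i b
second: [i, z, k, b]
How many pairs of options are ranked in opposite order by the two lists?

Assign each item its position (1..4) in the first ordering, then rewrite the second ordering as that position sequence:
positions: k→1, z→2, i→3, b→4
second ordering as positions: [3, 2, 1, 4]
Discordant pairs = inversions in this position sequence.
3: 2, 1 → 2
2: 1 → 1
1: 0
4: 0
Total: 2 + 1 + 0 + 0 = 3

3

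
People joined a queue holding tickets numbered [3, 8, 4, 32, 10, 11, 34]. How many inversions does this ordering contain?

3 inversions

Sweep left to right; for each value list the smaller values that follow it:
3 → none → 0
8 → 4 → 1
4 → none → 0
32 → 10, 11 → 2
10 → none → 0
11 → none → 0
34 → none → 0
Sum: 0 + 1 + 0 + 2 + 0 + 0 + 0 = 3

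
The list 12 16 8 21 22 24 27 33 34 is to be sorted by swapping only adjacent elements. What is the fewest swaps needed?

2 adjacent swaps

The minimum number of adjacent swaps to sort an array equals its inversion count, since every such swap removes exactly one inversion.
Count inversions — for each element, later elements that are smaller:
12: 8 → 1
16: 8 → 1
8: none → 0
21: none → 0
22: none → 0
24: none → 0
27: none → 0
33: none → 0
34: none → 0
Total inversions: 1 + 1 + 0 + 0 + 0 + 0 + 0 + 0 + 0 = 2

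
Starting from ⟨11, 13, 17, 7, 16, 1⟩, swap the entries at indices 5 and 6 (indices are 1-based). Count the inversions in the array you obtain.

8

Positions 5 and 6 hold 16 and 1; after swapping, the array is [11, 13, 17, 7, 1, 16].
Count, for each position, how many later elements it exceeds:
11 → 7, 1 → 2
13 → 7, 1 → 2
17 → 7, 1, 16 → 3
7 → 1 → 1
1 → none → 0
16 → none → 0
Sum: 2 + 2 + 3 + 1 + 0 + 0 = 8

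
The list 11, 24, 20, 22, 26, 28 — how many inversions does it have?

Out-of-order index pairs (0-indexed):
(1,2): 24 > 20
(1,3): 24 > 22
That's 2 pairs.

There are 2 inversions.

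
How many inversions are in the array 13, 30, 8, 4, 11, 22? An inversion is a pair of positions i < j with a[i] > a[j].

There are 8 out-of-order pairs.

Out-of-order index pairs (0-indexed):
(0,2): 13 > 8
(0,3): 13 > 4
(0,4): 13 > 11
(1,2): 30 > 8
(1,3): 30 > 4
(1,4): 30 > 11
(1,5): 30 > 22
(2,3): 8 > 4
That's 8 pairs.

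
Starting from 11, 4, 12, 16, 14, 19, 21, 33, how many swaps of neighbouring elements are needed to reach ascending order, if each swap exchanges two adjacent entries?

Swaps: 2

Minimum adjacent swaps = number of inversions (each swap of adjacent out-of-order elements removes one inversion and no swap can remove more).
Count inversions — for each element, later elements that are smaller:
11: 4 → 1
4: none → 0
12: none → 0
16: 14 → 1
14: none → 0
19: none → 0
21: none → 0
33: none → 0
Total inversions: 1 + 0 + 0 + 1 + 0 + 0 + 0 + 0 = 2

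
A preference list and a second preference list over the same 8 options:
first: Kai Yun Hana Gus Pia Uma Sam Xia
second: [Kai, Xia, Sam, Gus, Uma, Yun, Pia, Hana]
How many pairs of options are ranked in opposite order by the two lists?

There are 17 pairs.

Assign each item its position (1..8) in the first ordering, then rewrite the second ordering as that position sequence:
positions: Kai→1, Yun→2, Hana→3, Gus→4, Pia→5, Uma→6, Sam→7, Xia→8
second ordering as positions: [1, 8, 7, 4, 6, 2, 5, 3]
Discordant pairs = inversions in this position sequence.
1: 0
8: 7, 4, 6, 2, 5, 3 → 6
7: 4, 6, 2, 5, 3 → 5
4: 2, 3 → 2
6: 2, 5, 3 → 3
2: 0
5: 3 → 1
3: 0
Total: 0 + 6 + 5 + 2 + 3 + 0 + 1 + 0 = 17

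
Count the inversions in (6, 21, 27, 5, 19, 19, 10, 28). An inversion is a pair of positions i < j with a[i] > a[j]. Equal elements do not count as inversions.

Element-by-element contributions:
6 → 5 → 1
21 → 5, 19, 19, 10 → 4
27 → 5, 19, 19, 10 → 4
5 → none → 0
19 → 10 → 1
19 → 10 → 1
10 → none → 0
28 → none → 0
Sum: 1 + 4 + 4 + 0 + 1 + 1 + 0 + 0 = 11

11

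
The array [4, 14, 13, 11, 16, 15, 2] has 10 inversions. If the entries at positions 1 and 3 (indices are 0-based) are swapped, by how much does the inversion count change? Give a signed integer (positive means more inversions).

-3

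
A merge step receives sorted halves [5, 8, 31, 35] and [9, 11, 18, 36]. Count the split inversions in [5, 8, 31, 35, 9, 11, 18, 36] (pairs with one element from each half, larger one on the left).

6 split inversions

Count, for every r in R, how many entries of L exceed r:
r = 9: 31, 35 → 2
r = 11: 31, 35 → 2
r = 18: 31, 35 → 2
r = 36: none → 0
Cross-inversions: 2 + 2 + 2 + 0 = 6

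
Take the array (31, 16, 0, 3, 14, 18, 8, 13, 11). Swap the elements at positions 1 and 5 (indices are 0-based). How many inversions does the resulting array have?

Positions 1 and 5 hold 16 and 18; after swapping, the array is [31, 18, 0, 3, 14, 16, 8, 13, 11].
Element-by-element contributions:
31: 8
18: 7
0: 0
3: 0
14: 3
16: 3
8: 0
13: 1
11: 0
Sum: 8 + 7 + 0 + 0 + 3 + 3 + 0 + 1 + 0 = 22

22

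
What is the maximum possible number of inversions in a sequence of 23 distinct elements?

Inversions: 253

A reversed (strictly descending) arrangement makes every pair an inversion, giving C(23, 2) inversions.
C(23, 2) = 23·22/2 = 253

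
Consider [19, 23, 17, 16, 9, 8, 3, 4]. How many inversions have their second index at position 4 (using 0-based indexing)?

The element at index 4 is 9.
Elements before it: 19, 23, 17, 16
Those larger than 9: 19, 23, 17, 16

4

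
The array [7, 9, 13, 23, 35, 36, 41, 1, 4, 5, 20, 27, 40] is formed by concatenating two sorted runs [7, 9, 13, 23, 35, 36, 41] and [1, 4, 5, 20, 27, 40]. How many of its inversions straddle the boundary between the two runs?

Cross-inversions: 29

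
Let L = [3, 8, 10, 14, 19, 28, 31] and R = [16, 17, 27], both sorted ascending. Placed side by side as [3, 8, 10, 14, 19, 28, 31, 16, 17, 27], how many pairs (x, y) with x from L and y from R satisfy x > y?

For each element r of the right run, count left-run elements greater than r:
r = 16: 19, 28, 31 → 3
r = 17: 19, 28, 31 → 3
r = 27: 28, 31 → 2
Cross-inversions: 3 + 3 + 2 = 8

There are 8 cross-inversions.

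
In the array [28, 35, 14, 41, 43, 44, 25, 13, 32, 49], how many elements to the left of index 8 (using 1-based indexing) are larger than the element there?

7 such elements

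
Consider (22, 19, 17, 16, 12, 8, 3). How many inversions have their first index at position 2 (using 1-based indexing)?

5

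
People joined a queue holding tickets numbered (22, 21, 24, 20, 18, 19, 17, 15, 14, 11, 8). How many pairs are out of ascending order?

Element-by-element contributions:
22 → 21, 20, 18, 19, 17, 15, 14, 11, 8 → 9
21 → 20, 18, 19, 17, 15, 14, 11, 8 → 8
24 → 20, 18, 19, 17, 15, 14, 11, 8 → 8
20 → 18, 19, 17, 15, 14, 11, 8 → 7
18 → 17, 15, 14, 11, 8 → 5
19 → 17, 15, 14, 11, 8 → 5
17 → 15, 14, 11, 8 → 4
15 → 14, 11, 8 → 3
14 → 11, 8 → 2
11 → 8 → 1
8 → none → 0
Sum: 9 + 8 + 8 + 7 + 5 + 5 + 4 + 3 + 2 + 1 + 0 = 52

There are 52 inversions.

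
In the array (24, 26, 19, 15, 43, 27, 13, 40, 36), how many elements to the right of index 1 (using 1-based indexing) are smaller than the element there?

The element at index 1 is 24.
Elements after it: 26, 19, 15, 43, 27, 13, 40, 36
Those smaller than 24: 19, 15, 13

3 such elements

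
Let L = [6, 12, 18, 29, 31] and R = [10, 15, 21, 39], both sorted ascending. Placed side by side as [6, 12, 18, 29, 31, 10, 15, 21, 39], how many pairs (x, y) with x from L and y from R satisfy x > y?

9 cross-inversions

Count, for every r in R, how many entries of L exceed r:
r = 10: 12, 18, 29, 31 → 4
r = 15: 18, 29, 31 → 3
r = 21: 29, 31 → 2
r = 39: none → 0
Cross-inversions: 4 + 3 + 2 + 0 = 9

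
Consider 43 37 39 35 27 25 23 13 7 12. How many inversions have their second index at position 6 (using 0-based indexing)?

6 such elements

The element at index 6 is 23.
Elements before it: 43, 37, 39, 35, 27, 25
Those larger than 23: 43, 37, 39, 35, 27, 25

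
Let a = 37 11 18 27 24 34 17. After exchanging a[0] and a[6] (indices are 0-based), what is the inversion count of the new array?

2

Positions 0 and 6 hold 37 and 17; after swapping, the array is [17, 11, 18, 27, 24, 34, 37].
For each element, count later entries that are smaller:
17 → 11 → 1
11 → none → 0
18 → none → 0
27 → 24 → 1
24 → none → 0
34 → none → 0
37 → none → 0
Sum: 1 + 0 + 0 + 1 + 0 + 0 + 0 = 2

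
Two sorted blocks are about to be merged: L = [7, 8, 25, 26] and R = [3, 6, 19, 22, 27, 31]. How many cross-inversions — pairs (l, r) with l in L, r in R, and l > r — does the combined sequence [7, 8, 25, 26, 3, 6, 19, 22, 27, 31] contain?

Take each right-half value and tally the left-half values above it:
r = 3: 7, 8, 25, 26 → 4
r = 6: 7, 8, 25, 26 → 4
r = 19: 25, 26 → 2
r = 22: 25, 26 → 2
r = 27: none → 0
r = 31: none → 0
Cross-inversions: 4 + 4 + 2 + 2 + 0 + 0 = 12

Split inversions: 12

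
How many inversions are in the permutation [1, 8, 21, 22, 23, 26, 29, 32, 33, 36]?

Element-by-element contributions:
1 → none → 0
8 → none → 0
21 → none → 0
22 → none → 0
23 → none → 0
26 → none → 0
29 → none → 0
32 → none → 0
33 → none → 0
36 → none → 0
Sum: 0 + 0 + 0 + 0 + 0 + 0 + 0 + 0 + 0 + 0 = 0

0 out-of-order pairs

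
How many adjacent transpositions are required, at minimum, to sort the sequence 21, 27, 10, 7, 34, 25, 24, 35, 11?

16 adjacent swaps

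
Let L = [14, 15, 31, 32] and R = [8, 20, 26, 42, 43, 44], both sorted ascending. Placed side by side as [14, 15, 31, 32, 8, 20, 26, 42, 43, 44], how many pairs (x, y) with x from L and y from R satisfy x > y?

Take each right-half value and tally the left-half values above it:
r = 8: 14, 15, 31, 32 → 4
r = 20: 31, 32 → 2
r = 26: 31, 32 → 2
r = 42: none → 0
r = 43: none → 0
r = 44: none → 0
Cross-inversions: 4 + 2 + 2 + 0 + 0 + 0 = 8

8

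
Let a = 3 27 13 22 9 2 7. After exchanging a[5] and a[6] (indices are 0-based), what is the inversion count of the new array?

15 inversions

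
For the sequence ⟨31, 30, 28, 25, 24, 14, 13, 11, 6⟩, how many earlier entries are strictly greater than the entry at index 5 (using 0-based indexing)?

The element at index 5 is 14.
Elements before it: 31, 30, 28, 25, 24
Those larger than 14: 31, 30, 28, 25, 24

5 such elements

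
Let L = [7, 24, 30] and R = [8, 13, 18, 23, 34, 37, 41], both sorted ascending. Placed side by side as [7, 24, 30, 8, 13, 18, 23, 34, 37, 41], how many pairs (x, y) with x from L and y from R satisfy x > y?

Count, for every r in R, how many entries of L exceed r:
r = 8: 24, 30 → 2
r = 13: 24, 30 → 2
r = 18: 24, 30 → 2
r = 23: 24, 30 → 2
r = 34: none → 0
r = 37: none → 0
r = 41: none → 0
Cross-inversions: 2 + 2 + 2 + 2 + 0 + 0 + 0 = 8

8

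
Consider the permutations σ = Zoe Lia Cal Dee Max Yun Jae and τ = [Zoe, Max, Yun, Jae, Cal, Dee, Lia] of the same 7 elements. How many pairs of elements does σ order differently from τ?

11 discordant pairs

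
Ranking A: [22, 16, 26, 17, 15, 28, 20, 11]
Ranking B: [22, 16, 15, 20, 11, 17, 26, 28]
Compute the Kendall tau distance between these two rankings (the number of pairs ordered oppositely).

9

Assign each item its position (1..8) in the first ordering, then rewrite the second ordering as that position sequence:
positions: 22→1, 16→2, 26→3, 17→4, 15→5, 28→6, 20→7, 11→8
second ordering as positions: [1, 2, 5, 7, 8, 4, 3, 6]
Discordant pairs = inversions in this position sequence.
1: 0
2: 0
5: 4, 3 → 2
7: 4, 3, 6 → 3
8: 4, 3, 6 → 3
4: 3 → 1
3: 0
6: 0
Total: 0 + 0 + 2 + 3 + 3 + 1 + 0 + 0 = 9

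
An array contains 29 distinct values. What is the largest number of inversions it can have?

Inversions: 406

The maximum occurs when the array is in strictly decreasing order: every one of the C(29, 2) pairs is inverted.
C(29, 2) = 29·28/2 = 406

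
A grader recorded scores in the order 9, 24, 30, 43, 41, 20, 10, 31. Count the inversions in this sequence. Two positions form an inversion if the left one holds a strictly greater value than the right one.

12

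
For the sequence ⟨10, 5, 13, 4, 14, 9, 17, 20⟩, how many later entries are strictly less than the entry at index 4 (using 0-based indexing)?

1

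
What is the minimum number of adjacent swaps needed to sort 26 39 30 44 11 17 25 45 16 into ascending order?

20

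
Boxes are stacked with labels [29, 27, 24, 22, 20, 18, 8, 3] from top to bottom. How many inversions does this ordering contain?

Count, for each position, how many later elements it exceeds:
29: 7
27: 6
24: 5
22: 4
20: 3
18: 2
8: 1
3: 0
Sum: 7 + 6 + 5 + 4 + 3 + 2 + 1 + 0 = 28

28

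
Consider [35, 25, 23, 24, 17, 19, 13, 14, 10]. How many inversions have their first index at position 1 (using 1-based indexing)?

8

The element at index 1 is 35.
Elements after it: 25, 23, 24, 17, 19, 13, 14, 10
Those smaller than 35: 25, 23, 24, 17, 19, 13, 14, 10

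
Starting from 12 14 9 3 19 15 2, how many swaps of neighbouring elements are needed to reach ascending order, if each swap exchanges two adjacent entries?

12 swaps

Each adjacent swap fixes exactly one inversion, so the minimum swap count equals the number of inversions.
Count inversions — for each element, later elements that are smaller:
12: 9, 3, 2 → 3
14: 9, 3, 2 → 3
9: 3, 2 → 2
3: 2 → 1
19: 15, 2 → 2
15: 2 → 1
2: none → 0
Total inversions: 3 + 3 + 2 + 1 + 2 + 1 + 0 = 12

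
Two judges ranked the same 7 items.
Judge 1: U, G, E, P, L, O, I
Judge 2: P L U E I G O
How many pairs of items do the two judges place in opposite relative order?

Discordant pairs: 9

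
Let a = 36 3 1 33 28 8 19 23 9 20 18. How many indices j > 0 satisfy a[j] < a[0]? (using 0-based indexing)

The element at index 0 is 36.
Elements after it: 3, 1, 33, 28, 8, 19, 23, 9, 20, 18
Those smaller than 36: 3, 1, 33, 28, 8, 19, 23, 9, 20, 18

10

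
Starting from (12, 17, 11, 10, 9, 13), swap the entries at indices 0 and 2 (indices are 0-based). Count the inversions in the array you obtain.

There are 9 inversions.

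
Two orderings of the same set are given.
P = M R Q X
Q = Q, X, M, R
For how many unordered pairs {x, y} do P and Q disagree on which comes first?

4

Assign each item its position (1..4) in the first ordering, then rewrite the second ordering as that position sequence:
positions: M→1, R→2, Q→3, X→4
second ordering as positions: [3, 4, 1, 2]
Discordant pairs = inversions in this position sequence.
3: 1, 2 → 2
4: 1, 2 → 2
1: 0
2: 0
Total: 2 + 2 + 0 + 0 = 4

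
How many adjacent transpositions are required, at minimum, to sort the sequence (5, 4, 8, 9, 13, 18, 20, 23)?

1 adjacent swap

Each adjacent swap fixes exactly one inversion, so the minimum swap count equals the number of inversions.
Count inversions — for each element, later elements that are smaller:
5: 4 → 1
4: none → 0
8: none → 0
9: none → 0
13: none → 0
18: none → 0
20: none → 0
23: none → 0
Total inversions: 1 + 0 + 0 + 0 + 0 + 0 + 0 + 0 = 1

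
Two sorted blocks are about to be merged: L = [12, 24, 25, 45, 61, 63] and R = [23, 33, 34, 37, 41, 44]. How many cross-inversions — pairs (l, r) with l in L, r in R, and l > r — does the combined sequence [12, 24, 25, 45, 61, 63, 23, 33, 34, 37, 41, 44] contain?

20

Count, for every r in R, how many entries of L exceed r:
r = 23: 24, 25, 45, 61, 63 → 5
r = 33: 45, 61, 63 → 3
r = 34: 45, 61, 63 → 3
r = 37: 45, 61, 63 → 3
r = 41: 45, 61, 63 → 3
r = 44: 45, 61, 63 → 3
Cross-inversions: 5 + 3 + 3 + 3 + 3 + 3 = 20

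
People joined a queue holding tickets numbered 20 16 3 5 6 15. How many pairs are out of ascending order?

9 inversions

Listing every pair i<j with a[i]>a[j] (using 0-based positions):
(0,1): 20 > 16
(0,2): 20 > 3
(0,3): 20 > 5
(0,4): 20 > 6
(0,5): 20 > 15
(1,2): 16 > 3
(1,3): 16 > 5
(1,4): 16 > 6
(1,5): 16 > 15
That's 9 pairs.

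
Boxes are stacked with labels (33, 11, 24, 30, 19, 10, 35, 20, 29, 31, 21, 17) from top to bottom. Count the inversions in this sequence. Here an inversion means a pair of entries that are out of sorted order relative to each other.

Inversions: 35

Element-by-element contributions:
33: 10
11: 1
24: 5
30: 6
19: 2
10: 0
35: 5
20: 1
29: 2
31: 2
21: 1
17: 0
Sum: 10 + 1 + 5 + 6 + 2 + 0 + 5 + 1 + 2 + 2 + 1 + 0 = 35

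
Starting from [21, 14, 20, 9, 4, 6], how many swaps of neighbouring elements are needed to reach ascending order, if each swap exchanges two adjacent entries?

The minimum number of adjacent swaps to sort an array equals its inversion count, since every such swap removes exactly one inversion.
Count inversions — for each element, later elements that are smaller:
21: 14, 20, 9, 4, 6 → 5
14: 9, 4, 6 → 3
20: 9, 4, 6 → 3
9: 4, 6 → 2
4: none → 0
6: none → 0
Total inversions: 5 + 3 + 3 + 2 + 0 + 0 = 13

13 swaps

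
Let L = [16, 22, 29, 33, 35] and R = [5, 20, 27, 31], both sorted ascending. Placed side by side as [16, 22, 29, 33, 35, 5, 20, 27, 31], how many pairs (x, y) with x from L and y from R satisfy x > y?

Count, for every r in R, how many entries of L exceed r:
r = 5: 16, 22, 29, 33, 35 → 5
r = 20: 22, 29, 33, 35 → 4
r = 27: 29, 33, 35 → 3
r = 31: 33, 35 → 2
Cross-inversions: 5 + 4 + 3 + 2 = 14

Cross-inversions: 14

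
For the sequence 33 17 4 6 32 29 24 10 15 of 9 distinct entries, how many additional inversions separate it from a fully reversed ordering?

Maximum inversions for 9 distinct elements is C(9, 2) = 9·8/2 = 36.
Current inversions — for each element, count later smaller elements:
33: 8
17: 4
4: 0
6: 0
32: 4
29: 3
24: 2
10: 0
15: 0
Current total: 8 + 4 + 0 + 0 + 4 + 3 + 2 + 0 + 0 = 21
Shortfall: 36 − 21 = 15

15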